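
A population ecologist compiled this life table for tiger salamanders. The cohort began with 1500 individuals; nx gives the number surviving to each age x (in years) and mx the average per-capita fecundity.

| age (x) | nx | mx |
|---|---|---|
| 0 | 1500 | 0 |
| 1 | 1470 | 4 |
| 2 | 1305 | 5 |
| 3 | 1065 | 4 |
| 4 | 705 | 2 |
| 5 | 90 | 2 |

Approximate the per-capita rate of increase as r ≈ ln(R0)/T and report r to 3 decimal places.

lx = nx/n0 = nx/1500: 1, 0.98, 0.87, 0.71, 0.47, 0.06
R0 = Σ lx·mx = 0 + 3.92 + 4.35 + 2.84 + 0.94 + 0.12 = 12.17
Σ x·lx·mx = 25.5; T = 25.5/12.17 = 2.09532…
r ≈ ln(R0)/T = ln(12.17)/2.09532… = 1.19265… → 1.193

1.193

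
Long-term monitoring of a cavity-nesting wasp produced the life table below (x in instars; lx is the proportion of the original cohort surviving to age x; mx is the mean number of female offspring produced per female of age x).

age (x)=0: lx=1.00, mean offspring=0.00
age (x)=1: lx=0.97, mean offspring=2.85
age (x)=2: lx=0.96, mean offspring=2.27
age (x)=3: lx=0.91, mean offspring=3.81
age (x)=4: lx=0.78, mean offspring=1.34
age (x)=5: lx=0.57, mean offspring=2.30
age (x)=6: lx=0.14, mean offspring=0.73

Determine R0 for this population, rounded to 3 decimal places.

lx·mx by age: 0, 2.7645, 2.1792, 3.4671, 1.0452, 1.311, 0.1022
R0 = Σ lx·mx = 10.8692 → 10.869

10.869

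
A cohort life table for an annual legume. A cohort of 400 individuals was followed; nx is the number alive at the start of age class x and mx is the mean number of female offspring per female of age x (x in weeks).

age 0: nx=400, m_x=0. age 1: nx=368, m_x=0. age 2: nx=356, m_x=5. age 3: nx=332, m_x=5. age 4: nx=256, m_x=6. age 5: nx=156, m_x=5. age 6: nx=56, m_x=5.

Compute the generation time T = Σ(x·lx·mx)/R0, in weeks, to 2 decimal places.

lx = nx/n0 = nx/400: 1, 0.92, 0.89, 0.83, 0.64, 0.39, 0.14
lx·mx: 0, 0, 4.45, 4.15, 3.84, 1.95, 0.7 → R0 = 15.09
x·lx·mx: 0, 0, 8.9, 12.45, 15.36, 9.75, 4.2 → Σ = 50.66
T = 50.66 / 15.09 = 3.35719… → 3.36

3.36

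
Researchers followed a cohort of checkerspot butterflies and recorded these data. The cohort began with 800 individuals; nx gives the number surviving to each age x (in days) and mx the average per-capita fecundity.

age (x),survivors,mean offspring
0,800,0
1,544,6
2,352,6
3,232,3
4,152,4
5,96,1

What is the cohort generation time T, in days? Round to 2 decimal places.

lx = nx/n0 = nx/800: 1, 0.68, 0.44, 0.29, 0.19, 0.12
lx·mx: 0, 4.08, 2.64, 0.87, 0.76, 0.12 → R0 = 8.47
x·lx·mx: 0, 4.08, 5.28, 2.61, 3.04, 0.6 → Σ = 15.61
T = 15.61 / 8.47 = 1.842975… → 1.84

1.84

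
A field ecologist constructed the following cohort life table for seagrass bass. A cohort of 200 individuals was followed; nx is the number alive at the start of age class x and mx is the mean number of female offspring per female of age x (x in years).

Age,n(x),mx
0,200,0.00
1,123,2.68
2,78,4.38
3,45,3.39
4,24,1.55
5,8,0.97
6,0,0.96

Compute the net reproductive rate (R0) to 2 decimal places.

4.34

lx = nx/n0 = nx/200: 1, 0.615, 0.39, 0.225, 0.12, 0.04, 0
lx·mx by age: 0, 1.6482, 1.7082, 0.76275, 0.186, 0.0388, 0
R0 = Σ lx·mx = 4.34395 → 4.34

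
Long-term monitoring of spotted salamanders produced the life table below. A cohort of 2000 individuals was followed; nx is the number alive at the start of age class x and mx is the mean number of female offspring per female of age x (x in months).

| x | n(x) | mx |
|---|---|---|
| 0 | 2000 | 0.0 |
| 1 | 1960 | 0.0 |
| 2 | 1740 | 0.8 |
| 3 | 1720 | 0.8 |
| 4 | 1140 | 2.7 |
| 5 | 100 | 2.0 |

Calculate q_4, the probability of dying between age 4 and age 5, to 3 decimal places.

0.912

lx = nx/n0 = nx/2000: 1, 0.98, 0.87, 0.86, 0.57, 0.05
q_4 = (l_4 − l_5) / l_4 = (0.57 − 0.05) / 0.57
     = 0.52 / 0.57 = 0.912281… → 0.912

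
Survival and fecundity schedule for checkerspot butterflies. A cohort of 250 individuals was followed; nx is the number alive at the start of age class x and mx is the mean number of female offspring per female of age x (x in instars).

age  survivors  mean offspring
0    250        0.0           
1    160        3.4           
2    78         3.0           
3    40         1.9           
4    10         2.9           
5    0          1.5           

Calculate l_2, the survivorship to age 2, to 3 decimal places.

0.312

l_2 = n_2/n_0 = 78/250 = 0.312 → 0.312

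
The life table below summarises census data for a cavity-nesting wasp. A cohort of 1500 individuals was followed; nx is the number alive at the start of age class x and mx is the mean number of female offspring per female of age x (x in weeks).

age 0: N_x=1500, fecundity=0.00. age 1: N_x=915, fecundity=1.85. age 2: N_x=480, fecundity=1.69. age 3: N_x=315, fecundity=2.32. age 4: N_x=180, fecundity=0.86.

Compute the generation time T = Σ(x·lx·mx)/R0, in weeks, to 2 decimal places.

lx = nx/n0 = nx/1500: 1, 0.61, 0.32, 0.21, 0.12
lx·mx: 0, 1.1285, 0.5408, 0.4872, 0.1032 → R0 = 2.2597
x·lx·mx: 0, 1.1285, 1.0816, 1.4616, 0.4128 → Σ = 4.0845
T = 4.0845 / 2.2597 = 1.807541… → 1.81

1.81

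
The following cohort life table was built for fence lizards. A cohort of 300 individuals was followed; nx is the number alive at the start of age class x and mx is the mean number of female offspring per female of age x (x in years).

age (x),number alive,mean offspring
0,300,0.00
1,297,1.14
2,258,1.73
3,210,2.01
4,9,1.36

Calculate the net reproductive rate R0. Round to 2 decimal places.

lx = nx/n0 = nx/300: 1, 0.99, 0.86, 0.7, 0.03
lx·mx by age: 0, 1.1286, 1.4878, 1.407, 0.0408
R0 = Σ lx·mx = 4.0642 → 4.06

4.06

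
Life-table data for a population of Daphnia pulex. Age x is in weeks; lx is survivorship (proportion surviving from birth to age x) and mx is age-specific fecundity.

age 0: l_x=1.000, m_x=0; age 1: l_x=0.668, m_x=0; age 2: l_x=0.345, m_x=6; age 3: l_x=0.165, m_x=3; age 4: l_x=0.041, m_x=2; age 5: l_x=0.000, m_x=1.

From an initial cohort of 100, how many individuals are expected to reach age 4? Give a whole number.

4

Expected survivors = N0 · l_4 = 100 × 0.041 = 4.1 → 4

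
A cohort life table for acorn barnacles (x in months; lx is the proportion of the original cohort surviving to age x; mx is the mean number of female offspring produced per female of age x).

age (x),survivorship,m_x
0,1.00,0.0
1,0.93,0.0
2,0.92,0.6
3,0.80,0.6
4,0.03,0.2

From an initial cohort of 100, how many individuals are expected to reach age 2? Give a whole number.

92

Expected survivors = N0 · l_2 = 100 × 0.92 = 92 → 92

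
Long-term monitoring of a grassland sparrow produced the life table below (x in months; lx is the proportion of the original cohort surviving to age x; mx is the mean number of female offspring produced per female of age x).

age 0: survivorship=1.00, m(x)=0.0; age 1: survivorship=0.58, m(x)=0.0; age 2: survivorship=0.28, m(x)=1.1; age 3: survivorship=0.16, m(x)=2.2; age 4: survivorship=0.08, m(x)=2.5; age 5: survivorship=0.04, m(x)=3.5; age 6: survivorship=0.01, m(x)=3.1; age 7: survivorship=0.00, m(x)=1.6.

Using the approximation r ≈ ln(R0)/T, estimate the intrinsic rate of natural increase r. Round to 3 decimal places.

R0 = Σ lx·mx = 0 + 0 + 0.308 + 0.352 + 0.2 + 0.14 + 0.031 + 0 = 1.031
Σ x·lx·mx = 3.358; T = 3.358/1.031 = 3.25703…
r ≈ ln(R0)/T = ln(1.031)/3.25703… = 0.00937… → 0.009

0.009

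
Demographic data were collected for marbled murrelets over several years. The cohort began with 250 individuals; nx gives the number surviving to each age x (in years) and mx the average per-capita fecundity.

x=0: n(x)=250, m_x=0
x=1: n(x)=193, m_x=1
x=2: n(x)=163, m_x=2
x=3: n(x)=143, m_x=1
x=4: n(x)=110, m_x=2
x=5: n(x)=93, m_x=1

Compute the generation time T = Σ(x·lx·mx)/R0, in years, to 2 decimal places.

2.69

lx = nx/n0 = nx/250: 1, 0.772, 0.652, 0.572, 0.44, 0.372
lx·mx: 0, 0.772, 1.304, 0.572, 0.88, 0.372 → R0 = 3.9
x·lx·mx: 0, 0.772, 2.608, 1.716, 3.52, 1.86 → Σ = 10.476
T = 10.476 / 3.9 = 2.686154… → 2.69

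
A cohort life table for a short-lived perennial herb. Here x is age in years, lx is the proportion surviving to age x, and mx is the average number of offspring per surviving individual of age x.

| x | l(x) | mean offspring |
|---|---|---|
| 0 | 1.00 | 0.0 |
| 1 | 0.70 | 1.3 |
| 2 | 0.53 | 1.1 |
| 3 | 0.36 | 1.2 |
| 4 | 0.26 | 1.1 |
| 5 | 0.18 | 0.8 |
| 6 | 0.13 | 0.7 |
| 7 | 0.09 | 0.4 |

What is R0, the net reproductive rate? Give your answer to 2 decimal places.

2.48

lx·mx by age: 0, 0.91, 0.583, 0.432, 0.286, 0.144, 0.091, 0.036
R0 = Σ lx·mx = 2.482 → 2.48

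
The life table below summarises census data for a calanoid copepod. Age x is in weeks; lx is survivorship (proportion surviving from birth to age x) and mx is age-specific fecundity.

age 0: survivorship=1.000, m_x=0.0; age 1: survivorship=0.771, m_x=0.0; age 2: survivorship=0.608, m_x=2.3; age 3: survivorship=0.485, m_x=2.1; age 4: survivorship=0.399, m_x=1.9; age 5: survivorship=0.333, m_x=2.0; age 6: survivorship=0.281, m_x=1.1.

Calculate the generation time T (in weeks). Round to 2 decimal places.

3.39

lx·mx: 0, 0, 1.3984, 1.0185, 0.7581, 0.666, 0.3091 → R0 = 4.1501
x·lx·mx: 0, 0, 2.7968, 3.0555, 3.0324, 3.33, 1.8546 → Σ = 14.0693
T = 14.0693 / 4.1501 = 3.390111… → 3.39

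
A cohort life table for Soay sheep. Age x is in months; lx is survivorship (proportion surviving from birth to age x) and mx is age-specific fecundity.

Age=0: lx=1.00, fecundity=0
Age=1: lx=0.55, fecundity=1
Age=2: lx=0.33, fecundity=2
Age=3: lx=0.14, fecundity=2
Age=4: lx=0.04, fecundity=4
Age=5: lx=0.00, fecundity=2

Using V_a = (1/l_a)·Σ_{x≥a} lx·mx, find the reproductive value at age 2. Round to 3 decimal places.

lx·mx for x ≥ 2: 0.66, 0.28, 0.16, 0 → sum = 1.1
V_2 = 1.1 / l_2 = 1.1 / 0.33 = 3.333333… → 3.333

3.333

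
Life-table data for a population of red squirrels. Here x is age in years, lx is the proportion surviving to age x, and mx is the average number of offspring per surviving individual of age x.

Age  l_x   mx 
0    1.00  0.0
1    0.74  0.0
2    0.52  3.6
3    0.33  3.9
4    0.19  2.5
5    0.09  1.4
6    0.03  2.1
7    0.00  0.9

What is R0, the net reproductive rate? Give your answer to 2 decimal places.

3.82

lx·mx by age: 0, 0, 1.872, 1.287, 0.475, 0.126, 0.063, 0
R0 = Σ lx·mx = 3.823 → 3.82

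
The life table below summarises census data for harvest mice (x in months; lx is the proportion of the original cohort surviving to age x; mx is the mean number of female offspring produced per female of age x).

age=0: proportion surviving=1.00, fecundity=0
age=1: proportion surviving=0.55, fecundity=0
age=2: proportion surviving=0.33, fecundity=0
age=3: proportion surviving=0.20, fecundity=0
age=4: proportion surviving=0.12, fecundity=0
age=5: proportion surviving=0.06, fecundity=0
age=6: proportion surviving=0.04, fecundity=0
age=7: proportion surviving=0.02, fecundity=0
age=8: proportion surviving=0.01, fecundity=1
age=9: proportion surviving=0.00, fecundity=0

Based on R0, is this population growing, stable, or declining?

declining

R0 = Σ lx·mx = 0 + 0 + 0 + 0 + 0 + 0 + 0 + 0 + 0.01 + 0 = 0.01
R0 < 1, so the population is declining.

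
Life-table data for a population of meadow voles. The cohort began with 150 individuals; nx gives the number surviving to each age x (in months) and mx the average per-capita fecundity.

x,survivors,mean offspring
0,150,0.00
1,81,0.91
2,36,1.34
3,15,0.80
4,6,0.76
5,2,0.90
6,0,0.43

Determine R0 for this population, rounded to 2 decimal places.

lx = nx/n0 = nx/150: 1, 0.54, 0.24, 0.1, 0.04, 0.01333…, 0
lx·mx by age: 0, 0.4914, 0.3216, 0.08, 0.0304, 0.012…, 0
R0 = Σ lx·mx = 0.9354… → 0.94

0.94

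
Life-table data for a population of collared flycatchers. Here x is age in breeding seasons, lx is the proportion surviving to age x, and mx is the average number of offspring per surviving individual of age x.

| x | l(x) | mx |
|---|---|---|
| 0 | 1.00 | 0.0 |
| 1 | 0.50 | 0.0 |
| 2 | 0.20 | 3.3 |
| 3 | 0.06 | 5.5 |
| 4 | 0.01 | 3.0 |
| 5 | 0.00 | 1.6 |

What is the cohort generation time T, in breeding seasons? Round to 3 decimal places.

lx·mx: 0, 0, 0.66, 0.33, 0.03, 0 → R0 = 1.02
x·lx·mx: 0, 0, 1.32, 0.99, 0.12, 0 → Σ = 2.43
T = 2.43 / 1.02 = 2.382353… → 2.382

2.382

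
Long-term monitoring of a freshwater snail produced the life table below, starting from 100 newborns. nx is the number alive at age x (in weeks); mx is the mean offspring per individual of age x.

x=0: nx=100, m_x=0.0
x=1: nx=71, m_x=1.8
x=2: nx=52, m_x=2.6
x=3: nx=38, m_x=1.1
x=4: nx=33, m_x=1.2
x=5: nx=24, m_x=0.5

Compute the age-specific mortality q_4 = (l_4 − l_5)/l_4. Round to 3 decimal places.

0.273

lx = nx/n0 = nx/100: 1, 0.71, 0.52, 0.38, 0.33, 0.24
q_4 = (l_4 − l_5) / l_4 = (0.33 − 0.24) / 0.33
     = 0.09 / 0.33 = 0.272727… → 0.273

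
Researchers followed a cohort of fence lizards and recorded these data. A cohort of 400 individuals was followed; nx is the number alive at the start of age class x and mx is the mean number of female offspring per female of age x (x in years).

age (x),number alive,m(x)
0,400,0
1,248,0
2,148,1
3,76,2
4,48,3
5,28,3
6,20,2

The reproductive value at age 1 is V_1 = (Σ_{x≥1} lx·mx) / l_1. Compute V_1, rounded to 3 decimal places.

2.290

lx = nx/n0 = nx/400: 1, 0.62, 0.37, 0.19, 0.12, 0.07, 0.05
lx·mx for x ≥ 1: 0, 0.37, 0.38, 0.36, 0.21, 0.1 → sum = 1.42
V_1 = 1.42 / l_1 = 1.42 / 0.62 = 2.290323… → 2.290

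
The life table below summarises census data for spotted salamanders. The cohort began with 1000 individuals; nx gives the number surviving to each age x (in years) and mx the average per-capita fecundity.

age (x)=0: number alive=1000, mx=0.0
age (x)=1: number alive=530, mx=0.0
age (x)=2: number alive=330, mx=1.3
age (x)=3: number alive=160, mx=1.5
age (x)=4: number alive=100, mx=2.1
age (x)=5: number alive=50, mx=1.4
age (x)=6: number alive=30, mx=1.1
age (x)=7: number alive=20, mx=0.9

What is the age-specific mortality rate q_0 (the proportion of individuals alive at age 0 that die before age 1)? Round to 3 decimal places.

lx = nx/n0 = nx/1000: 1, 0.53, 0.33, 0.16, 0.1, 0.05, 0.03, 0.02
q_0 = (l_0 − l_1) / l_0 = (1 − 0.53) / 1
     = 0.47 / 1 = 0.47 → 0.470

0.470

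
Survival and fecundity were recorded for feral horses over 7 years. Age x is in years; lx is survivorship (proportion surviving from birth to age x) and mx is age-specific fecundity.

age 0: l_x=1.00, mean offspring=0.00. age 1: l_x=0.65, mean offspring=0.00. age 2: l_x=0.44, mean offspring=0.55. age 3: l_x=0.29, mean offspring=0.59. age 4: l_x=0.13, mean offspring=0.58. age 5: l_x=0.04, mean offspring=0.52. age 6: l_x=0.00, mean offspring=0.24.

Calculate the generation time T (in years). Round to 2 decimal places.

lx·mx: 0, 0, 0.242, 0.1711, 0.0754, 0.0208, 0 → R0 = 0.5093
x·lx·mx: 0, 0, 0.484, 0.5133, 0.3016, 0.104, 0 → Σ = 1.4029
T = 1.4029 / 0.5093 = 2.754565… → 2.75

2.75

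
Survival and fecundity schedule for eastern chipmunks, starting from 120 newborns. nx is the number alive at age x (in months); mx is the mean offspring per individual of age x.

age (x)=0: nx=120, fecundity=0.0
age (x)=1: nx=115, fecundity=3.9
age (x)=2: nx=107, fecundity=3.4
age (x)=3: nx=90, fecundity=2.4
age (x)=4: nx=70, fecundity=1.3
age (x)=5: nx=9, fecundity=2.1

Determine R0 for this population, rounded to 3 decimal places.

9.485

lx = nx/n0 = nx/120: 1, 0.95833…, 0.89167…, 0.75, 0.58333…, 0.075
lx·mx by age: 0, 3.7375…, 3.031667…, 1.8, 0.758333…, 0.1575
R0 = Σ lx·mx = 9.485… → 9.485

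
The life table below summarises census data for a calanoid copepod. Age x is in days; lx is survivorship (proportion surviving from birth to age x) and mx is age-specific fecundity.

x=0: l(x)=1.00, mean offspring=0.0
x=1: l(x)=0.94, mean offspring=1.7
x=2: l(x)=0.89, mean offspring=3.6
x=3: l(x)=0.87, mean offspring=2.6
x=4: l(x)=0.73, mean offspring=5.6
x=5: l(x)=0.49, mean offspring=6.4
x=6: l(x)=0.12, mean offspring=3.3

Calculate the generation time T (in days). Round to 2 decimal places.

lx·mx: 0, 1.598, 3.204, 2.262, 4.088, 3.136, 0.396 → R0 = 14.684
x·lx·mx: 0, 1.598, 6.408, 6.786, 16.352, 15.68, 2.376 → Σ = 49.2
T = 49.2 / 14.684 = 3.350586… → 3.35

3.35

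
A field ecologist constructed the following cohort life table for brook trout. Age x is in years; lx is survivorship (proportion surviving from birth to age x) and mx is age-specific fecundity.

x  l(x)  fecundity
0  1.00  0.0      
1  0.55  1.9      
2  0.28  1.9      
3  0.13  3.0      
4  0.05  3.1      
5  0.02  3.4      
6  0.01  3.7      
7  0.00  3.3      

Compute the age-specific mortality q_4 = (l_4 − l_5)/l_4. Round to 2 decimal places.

q_4 = (l_4 − l_5) / l_4 = (0.05 − 0.02) / 0.05
     = 0.03 / 0.05 = 0.6 → 0.60

0.60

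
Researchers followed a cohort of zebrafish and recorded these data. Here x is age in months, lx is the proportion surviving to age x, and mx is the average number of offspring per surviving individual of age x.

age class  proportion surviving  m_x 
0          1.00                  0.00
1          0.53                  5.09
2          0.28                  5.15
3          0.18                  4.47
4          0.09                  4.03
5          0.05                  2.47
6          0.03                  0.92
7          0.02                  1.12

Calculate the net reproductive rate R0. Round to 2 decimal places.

5.48

lx·mx by age: 0, 2.6977, 1.442, 0.8046, 0.3627, 0.1235, 0.0276, 0.0224
R0 = Σ lx·mx = 5.4805 → 5.48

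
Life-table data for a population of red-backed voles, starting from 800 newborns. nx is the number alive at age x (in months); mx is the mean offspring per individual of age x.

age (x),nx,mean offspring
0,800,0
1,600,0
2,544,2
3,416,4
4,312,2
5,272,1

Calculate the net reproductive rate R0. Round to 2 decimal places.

lx = nx/n0 = nx/800: 1, 0.75, 0.68, 0.52, 0.39, 0.34
lx·mx by age: 0, 0, 1.36, 2.08, 0.78, 0.34
R0 = Σ lx·mx = 4.56 → 4.56

4.56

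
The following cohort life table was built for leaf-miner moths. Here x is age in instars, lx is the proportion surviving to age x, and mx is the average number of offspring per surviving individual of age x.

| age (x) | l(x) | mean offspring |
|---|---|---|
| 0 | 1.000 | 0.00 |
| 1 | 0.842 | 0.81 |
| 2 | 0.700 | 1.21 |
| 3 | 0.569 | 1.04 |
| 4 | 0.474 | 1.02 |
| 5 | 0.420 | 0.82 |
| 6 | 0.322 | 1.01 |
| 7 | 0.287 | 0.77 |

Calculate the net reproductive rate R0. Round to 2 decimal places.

lx·mx by age: 0, 0.68202, 0.847, 0.59176, 0.48348, 0.3444, 0.32522, 0.22099
R0 = Σ lx·mx = 3.49487 → 3.49

3.49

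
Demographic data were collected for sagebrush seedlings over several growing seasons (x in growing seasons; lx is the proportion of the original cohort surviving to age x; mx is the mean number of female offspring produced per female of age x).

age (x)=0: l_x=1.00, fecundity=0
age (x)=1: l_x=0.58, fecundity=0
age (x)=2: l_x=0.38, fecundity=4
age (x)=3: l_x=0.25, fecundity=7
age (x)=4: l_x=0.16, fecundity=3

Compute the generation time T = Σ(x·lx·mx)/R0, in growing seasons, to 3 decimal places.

2.723

lx·mx: 0, 0, 1.52, 1.75, 0.48 → R0 = 3.75
x·lx·mx: 0, 0, 3.04, 5.25, 1.92 → Σ = 10.21
T = 10.21 / 3.75 = 2.722667… → 2.723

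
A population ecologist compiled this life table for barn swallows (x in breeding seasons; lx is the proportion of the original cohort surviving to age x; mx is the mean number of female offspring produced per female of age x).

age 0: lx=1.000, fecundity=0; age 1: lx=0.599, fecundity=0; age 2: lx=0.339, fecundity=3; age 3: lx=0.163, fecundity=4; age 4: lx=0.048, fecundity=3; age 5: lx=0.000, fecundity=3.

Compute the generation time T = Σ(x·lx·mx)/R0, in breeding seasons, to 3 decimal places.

2.518

lx·mx: 0, 0, 1.017, 0.652, 0.144, 0 → R0 = 1.813
x·lx·mx: 0, 0, 2.034, 1.956, 0.576, 0 → Σ = 4.566
T = 4.566 / 1.813 = 2.518478… → 2.518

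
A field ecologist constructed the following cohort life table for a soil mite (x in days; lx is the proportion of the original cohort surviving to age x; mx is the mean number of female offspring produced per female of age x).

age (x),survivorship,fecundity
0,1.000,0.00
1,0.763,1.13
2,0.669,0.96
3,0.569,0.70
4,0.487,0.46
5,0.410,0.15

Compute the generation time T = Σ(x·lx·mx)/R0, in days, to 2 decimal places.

2.08

lx·mx: 0, 0.86219, 0.64224, 0.3983, 0.22402, 0.0615 → R0 = 2.18825
x·lx·mx: 0, 0.86219, 1.28448, 1.1949, 0.89608, 0.3075 → Σ = 4.54515
T = 4.54515 / 2.18825 = 2.077071… → 2.08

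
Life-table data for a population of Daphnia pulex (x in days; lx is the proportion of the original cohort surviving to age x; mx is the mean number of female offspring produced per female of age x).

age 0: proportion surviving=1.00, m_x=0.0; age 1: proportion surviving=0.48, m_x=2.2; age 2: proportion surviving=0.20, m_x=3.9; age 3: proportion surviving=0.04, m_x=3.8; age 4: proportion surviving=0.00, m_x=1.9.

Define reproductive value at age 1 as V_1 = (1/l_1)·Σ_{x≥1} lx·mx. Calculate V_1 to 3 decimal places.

4.142

lx·mx for x ≥ 1: 1.056, 0.78, 0.152, 0 → sum = 1.988
V_1 = 1.988 / l_1 = 1.988 / 0.48 = 4.141667… → 4.142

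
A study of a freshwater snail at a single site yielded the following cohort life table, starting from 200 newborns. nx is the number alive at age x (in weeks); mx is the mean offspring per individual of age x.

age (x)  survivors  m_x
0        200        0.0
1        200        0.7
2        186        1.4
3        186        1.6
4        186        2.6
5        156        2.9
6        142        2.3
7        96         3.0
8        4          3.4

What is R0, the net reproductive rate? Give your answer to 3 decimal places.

11.311

lx = nx/n0 = nx/200: 1, 1, 0.93, 0.93, 0.93, 0.78, 0.71, 0.48, 0.02
lx·mx by age: 0, 0.7, 1.302, 1.488, 2.418, 2.262, 1.633, 1.44, 0.068
R0 = Σ lx·mx = 11.311 → 11.311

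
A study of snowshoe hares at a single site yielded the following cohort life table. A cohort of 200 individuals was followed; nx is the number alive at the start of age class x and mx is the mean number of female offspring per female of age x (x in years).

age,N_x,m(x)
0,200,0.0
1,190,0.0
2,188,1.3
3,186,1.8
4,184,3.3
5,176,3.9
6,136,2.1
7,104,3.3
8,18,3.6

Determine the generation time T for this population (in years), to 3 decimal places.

4.671

lx = nx/n0 = nx/200: 1, 0.95, 0.94, 0.93, 0.92, 0.88, 0.68, 0.52, 0.09
lx·mx: 0, 0, 1.222, 1.674, 3.036, 3.432, 1.428, 1.716, 0.324 → R0 = 12.832
x·lx·mx: 0, 0, 2.444, 5.022, 12.144, 17.16, 8.568, 12.012, 2.592 → Σ = 59.942
T = 59.942 / 12.832 = 4.671291… → 4.671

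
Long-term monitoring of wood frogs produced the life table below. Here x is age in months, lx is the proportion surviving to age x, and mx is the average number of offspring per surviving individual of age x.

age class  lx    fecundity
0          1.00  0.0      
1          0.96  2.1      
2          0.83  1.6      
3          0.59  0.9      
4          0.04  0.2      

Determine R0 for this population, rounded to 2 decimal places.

3.88

lx·mx by age: 0, 2.016, 1.328, 0.531, 0.008
R0 = Σ lx·mx = 3.883 → 3.88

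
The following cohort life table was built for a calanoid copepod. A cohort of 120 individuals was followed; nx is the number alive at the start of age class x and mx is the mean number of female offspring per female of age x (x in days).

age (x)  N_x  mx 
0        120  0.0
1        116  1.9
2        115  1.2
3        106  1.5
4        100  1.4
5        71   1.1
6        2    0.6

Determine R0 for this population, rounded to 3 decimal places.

6.139

lx = nx/n0 = nx/120: 1, 0.96667…, 0.95833…, 0.88333…, 0.83333…, 0.59167…, 0.01667…
lx·mx by age: 0, 1.836667…, 1.15…, 1.325…, 1.166667…, 0.650833…, 0.01…
R0 = Σ lx·mx = 6.139167… → 6.139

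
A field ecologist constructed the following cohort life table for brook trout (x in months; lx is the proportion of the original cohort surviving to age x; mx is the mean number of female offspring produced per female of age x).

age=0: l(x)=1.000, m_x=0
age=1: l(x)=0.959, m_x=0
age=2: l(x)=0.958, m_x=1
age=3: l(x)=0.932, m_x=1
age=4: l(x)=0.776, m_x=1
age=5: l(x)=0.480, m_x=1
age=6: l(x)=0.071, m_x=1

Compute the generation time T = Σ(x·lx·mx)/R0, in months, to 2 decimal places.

lx·mx: 0, 0, 0.958, 0.932, 0.776, 0.48, 0.071 → R0 = 3.217
x·lx·mx: 0, 0, 1.916, 2.796, 3.104, 2.4, 0.426 → Σ = 10.642
T = 10.642 / 3.217 = 3.308051… → 3.31

3.31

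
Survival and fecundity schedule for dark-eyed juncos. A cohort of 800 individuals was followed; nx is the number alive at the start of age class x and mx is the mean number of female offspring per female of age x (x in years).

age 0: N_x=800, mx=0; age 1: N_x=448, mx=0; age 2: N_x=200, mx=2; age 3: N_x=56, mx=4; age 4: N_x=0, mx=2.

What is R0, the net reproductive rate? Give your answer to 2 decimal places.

0.78

lx = nx/n0 = nx/800: 1, 0.56, 0.25, 0.07, 0
lx·mx by age: 0, 0, 0.5, 0.28, 0
R0 = Σ lx·mx = 0.78 → 0.78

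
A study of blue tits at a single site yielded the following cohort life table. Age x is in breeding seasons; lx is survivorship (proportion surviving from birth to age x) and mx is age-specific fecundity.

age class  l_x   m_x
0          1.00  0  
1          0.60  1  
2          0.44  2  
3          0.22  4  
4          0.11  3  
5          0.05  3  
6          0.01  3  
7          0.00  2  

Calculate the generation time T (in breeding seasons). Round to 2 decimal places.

2.53

lx·mx: 0, 0.6, 0.88, 0.88, 0.33, 0.15, 0.03, 0 → R0 = 2.87
x·lx·mx: 0, 0.6, 1.76, 2.64, 1.32, 0.75, 0.18, 0 → Σ = 7.25
T = 7.25 / 2.87 = 2.526132… → 2.53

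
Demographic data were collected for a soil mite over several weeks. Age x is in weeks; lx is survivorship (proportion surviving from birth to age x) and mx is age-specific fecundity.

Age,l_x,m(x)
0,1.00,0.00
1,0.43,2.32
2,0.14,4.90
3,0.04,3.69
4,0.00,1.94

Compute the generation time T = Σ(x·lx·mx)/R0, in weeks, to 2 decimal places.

1.54

lx·mx: 0, 0.9976, 0.686, 0.1476, 0 → R0 = 1.8312
x·lx·mx: 0, 0.9976, 1.372, 0.4428, 0 → Σ = 2.8124
T = 2.8124 / 1.8312 = 1.535824… → 1.54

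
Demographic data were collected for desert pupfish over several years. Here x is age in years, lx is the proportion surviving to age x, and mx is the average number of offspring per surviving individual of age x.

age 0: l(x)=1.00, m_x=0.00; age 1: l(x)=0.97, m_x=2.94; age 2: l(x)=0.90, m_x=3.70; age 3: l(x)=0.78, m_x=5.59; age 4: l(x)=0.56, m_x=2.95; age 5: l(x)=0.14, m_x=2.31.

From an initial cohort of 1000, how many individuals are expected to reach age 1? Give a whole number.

970

Expected survivors = N0 · l_1 = 1000 × 0.97 = 970 → 970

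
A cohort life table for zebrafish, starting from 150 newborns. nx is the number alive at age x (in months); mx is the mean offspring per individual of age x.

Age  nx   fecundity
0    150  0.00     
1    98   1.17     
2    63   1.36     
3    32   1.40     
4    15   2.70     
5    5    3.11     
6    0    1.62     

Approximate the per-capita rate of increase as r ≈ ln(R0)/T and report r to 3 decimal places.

lx = nx/n0 = nx/150: 1, 0.65333…, 0.42, 0.21333…, 0.1, 0.03333…, 0
R0 = Σ lx·mx = 0 + 0.7644… + 0.5712 + 0.29867… + 0.27 + 0.10367… + 0 = 2.007933…
Σ x·lx·mx = 4.401133…; T = 4.401133…/2.007933… = 2.19187…
r ≈ ln(R0)/T = ln(2.007933…)/2.19187… = 0.31804… → 0.318

0.318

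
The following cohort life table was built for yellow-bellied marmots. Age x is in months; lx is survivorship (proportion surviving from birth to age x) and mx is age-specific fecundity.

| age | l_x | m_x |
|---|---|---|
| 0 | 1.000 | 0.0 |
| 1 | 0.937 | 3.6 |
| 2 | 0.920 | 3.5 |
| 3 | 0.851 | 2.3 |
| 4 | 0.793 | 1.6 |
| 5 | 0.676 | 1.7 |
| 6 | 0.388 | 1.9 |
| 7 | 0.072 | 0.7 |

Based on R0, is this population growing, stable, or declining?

R0 = Σ lx·mx = 0 + 3.3732 + 3.22 + 1.9573 + 1.2688 + 1.1492 + 0.7372 + 0.0504 = 11.7561
R0 > 1, so the population is growing.

growing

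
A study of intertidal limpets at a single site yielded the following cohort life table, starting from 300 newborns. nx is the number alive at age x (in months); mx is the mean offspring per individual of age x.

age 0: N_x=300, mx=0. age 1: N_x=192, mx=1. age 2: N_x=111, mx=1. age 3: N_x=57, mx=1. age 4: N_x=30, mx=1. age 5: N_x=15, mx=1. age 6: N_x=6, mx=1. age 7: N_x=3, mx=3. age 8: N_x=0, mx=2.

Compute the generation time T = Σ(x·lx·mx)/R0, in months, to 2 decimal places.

2.09

lx = nx/n0 = nx/300: 1, 0.64, 0.37, 0.19, 0.1, 0.05, 0.02, 0.01, 0
lx·mx: 0, 0.64, 0.37, 0.19, 0.1, 0.05, 0.02, 0.03, 0 → R0 = 1.4
x·lx·mx: 0, 0.64, 0.74, 0.57, 0.4, 0.25, 0.12, 0.21, 0 → Σ = 2.93
T = 2.93 / 1.4 = 2.092857… → 2.09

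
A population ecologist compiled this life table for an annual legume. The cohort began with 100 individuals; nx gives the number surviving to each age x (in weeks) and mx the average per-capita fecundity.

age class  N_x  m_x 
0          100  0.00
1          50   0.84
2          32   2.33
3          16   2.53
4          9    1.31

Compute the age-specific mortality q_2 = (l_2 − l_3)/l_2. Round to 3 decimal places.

0.500

lx = nx/n0 = nx/100: 1, 0.5, 0.32, 0.16, 0.09
q_2 = (l_2 − l_3) / l_2 = (0.32 − 0.16) / 0.32
     = 0.16 / 0.32 = 0.5 → 0.500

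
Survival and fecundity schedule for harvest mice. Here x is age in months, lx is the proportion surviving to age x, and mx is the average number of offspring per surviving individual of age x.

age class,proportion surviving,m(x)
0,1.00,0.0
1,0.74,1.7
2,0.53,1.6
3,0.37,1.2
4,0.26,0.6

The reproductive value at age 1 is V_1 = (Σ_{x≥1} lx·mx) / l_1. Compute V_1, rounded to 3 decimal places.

lx·mx for x ≥ 1: 1.258, 0.848, 0.444, 0.156 → sum = 2.706
V_1 = 2.706 / l_1 = 2.706 / 0.74 = 3.656757… → 3.657

3.657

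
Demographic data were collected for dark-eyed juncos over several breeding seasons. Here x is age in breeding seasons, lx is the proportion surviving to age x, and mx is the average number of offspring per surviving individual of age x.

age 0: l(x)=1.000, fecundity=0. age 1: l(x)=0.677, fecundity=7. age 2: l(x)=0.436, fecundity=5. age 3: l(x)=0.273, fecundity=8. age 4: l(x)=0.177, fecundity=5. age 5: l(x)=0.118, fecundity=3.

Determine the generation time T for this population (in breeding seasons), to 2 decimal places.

2.03

lx·mx: 0, 4.739, 2.18, 2.184, 0.885, 0.354 → R0 = 10.342
x·lx·mx: 0, 4.739, 4.36, 6.552, 3.54, 1.77 → Σ = 20.961
T = 20.961 / 10.342 = 2.026784… → 2.03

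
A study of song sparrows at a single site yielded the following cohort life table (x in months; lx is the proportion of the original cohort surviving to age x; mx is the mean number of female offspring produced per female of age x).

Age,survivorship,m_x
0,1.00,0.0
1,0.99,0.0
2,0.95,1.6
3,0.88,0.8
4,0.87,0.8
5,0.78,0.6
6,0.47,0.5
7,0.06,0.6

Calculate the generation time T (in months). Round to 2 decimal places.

3.26

lx·mx: 0, 0, 1.52, 0.704, 0.696, 0.468, 0.235, 0.036 → R0 = 3.659
x·lx·mx: 0, 0, 3.04, 2.112, 2.784, 2.34, 1.41, 0.252 → Σ = 11.938
T = 11.938 / 3.659 = 3.26264… → 3.26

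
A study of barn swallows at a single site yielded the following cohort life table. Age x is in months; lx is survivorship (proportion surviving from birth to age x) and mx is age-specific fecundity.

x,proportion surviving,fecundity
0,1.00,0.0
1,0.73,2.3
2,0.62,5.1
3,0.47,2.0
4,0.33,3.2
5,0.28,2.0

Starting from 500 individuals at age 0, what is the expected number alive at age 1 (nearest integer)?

Expected survivors = N0 · l_1 = 500 × 0.73 = 365 → 365

365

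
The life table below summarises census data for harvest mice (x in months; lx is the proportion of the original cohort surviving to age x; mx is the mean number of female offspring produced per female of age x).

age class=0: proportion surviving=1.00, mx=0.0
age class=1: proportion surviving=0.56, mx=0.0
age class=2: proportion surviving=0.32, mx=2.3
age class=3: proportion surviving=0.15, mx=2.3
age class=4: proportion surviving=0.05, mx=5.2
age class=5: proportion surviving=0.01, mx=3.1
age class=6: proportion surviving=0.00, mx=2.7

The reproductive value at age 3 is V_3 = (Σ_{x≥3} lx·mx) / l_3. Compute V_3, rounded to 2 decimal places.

4.24

lx·mx for x ≥ 3: 0.345, 0.26, 0.031, 0 → sum = 0.636
V_3 = 0.636 / l_3 = 0.636 / 0.15 = 4.24 → 4.24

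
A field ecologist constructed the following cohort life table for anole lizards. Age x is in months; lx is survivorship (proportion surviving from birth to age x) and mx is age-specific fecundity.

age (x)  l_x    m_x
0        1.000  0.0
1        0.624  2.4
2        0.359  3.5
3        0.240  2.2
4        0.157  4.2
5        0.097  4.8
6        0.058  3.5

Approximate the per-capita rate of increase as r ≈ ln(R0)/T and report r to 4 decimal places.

R0 = Σ lx·mx = 0 + 1.4976 + 1.2565 + 0.528 + 0.6594 + 0.4656 + 0.203 = 4.6101
Σ x·lx·mx = 11.7782; T = 11.7782/4.6101 = 2.55487…
r ≈ ln(R0)/T = ln(4.6101)/2.55487… = 0.598171… → 0.5982

0.5982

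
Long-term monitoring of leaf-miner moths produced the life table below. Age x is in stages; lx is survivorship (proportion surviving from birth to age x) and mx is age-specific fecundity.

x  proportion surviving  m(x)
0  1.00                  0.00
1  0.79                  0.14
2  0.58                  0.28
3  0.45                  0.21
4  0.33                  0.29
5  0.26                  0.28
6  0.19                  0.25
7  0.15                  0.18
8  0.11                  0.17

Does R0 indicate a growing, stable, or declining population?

declining

R0 = Σ lx·mx = 0 + 0.1106 + 0.1624 + 0.0945 + 0.0957 + 0.0728 + 0.0475 + 0.027 + 0.0187 = 0.6292
R0 < 1, so the population is declining.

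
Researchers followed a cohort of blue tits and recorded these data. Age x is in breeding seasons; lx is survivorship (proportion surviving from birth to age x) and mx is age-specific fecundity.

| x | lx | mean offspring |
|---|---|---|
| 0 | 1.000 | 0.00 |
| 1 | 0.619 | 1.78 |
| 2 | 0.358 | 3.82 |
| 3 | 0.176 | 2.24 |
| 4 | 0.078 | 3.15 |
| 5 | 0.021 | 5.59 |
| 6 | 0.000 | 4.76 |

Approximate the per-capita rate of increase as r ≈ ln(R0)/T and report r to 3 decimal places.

R0 = Σ lx·mx = 0 + 1.10182 + 1.36756 + 0.39424 + 0.2457 + 0.11739 + 0 = 3.22671
Σ x·lx·mx = 6.58941; T = 6.58941/3.22671 = 2.04215…
r ≈ ln(R0)/T = ln(3.22671)/2.04215… = 0.57364… → 0.574

0.574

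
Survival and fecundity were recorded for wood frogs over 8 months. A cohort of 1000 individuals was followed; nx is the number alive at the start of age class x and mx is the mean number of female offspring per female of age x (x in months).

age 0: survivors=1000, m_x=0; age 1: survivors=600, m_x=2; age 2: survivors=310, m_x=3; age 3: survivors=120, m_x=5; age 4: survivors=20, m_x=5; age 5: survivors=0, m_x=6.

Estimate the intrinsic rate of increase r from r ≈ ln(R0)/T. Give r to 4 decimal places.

0.5597

lx = nx/n0 = nx/1000: 1, 0.6, 0.31, 0.12, 0.02, 0
R0 = Σ lx·mx = 0 + 1.2 + 0.93 + 0.6 + 0.1 + 0 = 2.83
Σ x·lx·mx = 5.26; T = 5.26/2.83 = 1.85866…
r ≈ ln(R0)/T = ln(2.83)/1.85866… = 0.559693… → 0.5597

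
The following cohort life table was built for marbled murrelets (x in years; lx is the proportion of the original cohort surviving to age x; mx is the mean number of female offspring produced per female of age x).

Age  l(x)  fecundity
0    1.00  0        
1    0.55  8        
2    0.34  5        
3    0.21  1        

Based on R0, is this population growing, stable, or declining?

R0 = Σ lx·mx = 0 + 4.4 + 1.7 + 0.21 = 6.31
R0 > 1, so the population is growing.

growing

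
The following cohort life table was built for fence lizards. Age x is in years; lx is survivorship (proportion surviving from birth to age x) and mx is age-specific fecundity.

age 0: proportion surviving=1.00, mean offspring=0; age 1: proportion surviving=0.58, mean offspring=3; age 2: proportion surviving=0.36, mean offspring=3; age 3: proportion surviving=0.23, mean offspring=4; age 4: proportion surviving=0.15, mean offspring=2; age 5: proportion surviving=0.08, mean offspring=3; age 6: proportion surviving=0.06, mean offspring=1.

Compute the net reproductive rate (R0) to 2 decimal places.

4.34

lx·mx by age: 0, 1.74, 1.08, 0.92, 0.3, 0.24, 0.06
R0 = Σ lx·mx = 4.34 → 4.34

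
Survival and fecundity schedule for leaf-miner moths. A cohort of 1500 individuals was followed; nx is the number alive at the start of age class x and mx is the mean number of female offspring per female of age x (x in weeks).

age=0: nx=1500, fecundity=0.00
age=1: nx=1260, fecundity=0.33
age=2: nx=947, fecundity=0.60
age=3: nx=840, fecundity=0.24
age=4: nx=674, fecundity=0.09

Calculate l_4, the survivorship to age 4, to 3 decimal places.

0.449

l_4 = n_4/n_0 = 674/1500 = 0.449333… → 0.449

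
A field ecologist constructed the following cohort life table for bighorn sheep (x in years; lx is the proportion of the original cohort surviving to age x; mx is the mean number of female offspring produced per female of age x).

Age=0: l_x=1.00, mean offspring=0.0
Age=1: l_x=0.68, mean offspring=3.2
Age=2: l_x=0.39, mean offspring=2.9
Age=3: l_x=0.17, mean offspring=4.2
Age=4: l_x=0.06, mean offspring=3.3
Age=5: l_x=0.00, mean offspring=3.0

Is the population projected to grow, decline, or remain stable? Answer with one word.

R0 = Σ lx·mx = 0 + 2.176 + 1.131 + 0.714 + 0.198 + 0 = 4.219
R0 > 1, so the population is growing.

growing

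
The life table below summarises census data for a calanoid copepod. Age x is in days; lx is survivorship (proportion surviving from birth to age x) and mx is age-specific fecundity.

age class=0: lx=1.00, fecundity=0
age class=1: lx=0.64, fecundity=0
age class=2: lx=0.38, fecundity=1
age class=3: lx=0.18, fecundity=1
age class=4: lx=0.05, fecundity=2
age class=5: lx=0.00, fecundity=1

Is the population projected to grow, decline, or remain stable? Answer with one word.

declining

R0 = Σ lx·mx = 0 + 0 + 0.38 + 0.18 + 0.1 + 0 = 0.66
R0 < 1, so the population is declining.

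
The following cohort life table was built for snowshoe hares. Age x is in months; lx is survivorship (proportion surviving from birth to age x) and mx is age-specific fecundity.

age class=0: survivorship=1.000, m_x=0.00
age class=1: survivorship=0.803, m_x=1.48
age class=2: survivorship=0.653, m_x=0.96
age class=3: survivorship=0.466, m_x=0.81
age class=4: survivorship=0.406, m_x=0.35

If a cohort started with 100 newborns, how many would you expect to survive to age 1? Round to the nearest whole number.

Expected survivors = N0 · l_1 = 100 × 0.803 = 80.3 → 80

80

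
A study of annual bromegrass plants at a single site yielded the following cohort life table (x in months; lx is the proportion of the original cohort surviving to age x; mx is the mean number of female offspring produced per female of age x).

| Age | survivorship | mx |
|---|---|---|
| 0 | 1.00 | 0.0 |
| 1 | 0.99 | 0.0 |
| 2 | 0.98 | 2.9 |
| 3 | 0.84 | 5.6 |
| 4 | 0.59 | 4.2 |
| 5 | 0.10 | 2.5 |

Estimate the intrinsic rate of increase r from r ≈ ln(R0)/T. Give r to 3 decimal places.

0.773

R0 = Σ lx·mx = 0 + 0 + 2.842 + 4.704 + 2.478 + 0.25 = 10.274
Σ x·lx·mx = 30.958; T = 30.958/10.274 = 3.01324…
r ≈ ln(R0)/T = ln(10.274)/3.01324… = 0.77313… → 0.773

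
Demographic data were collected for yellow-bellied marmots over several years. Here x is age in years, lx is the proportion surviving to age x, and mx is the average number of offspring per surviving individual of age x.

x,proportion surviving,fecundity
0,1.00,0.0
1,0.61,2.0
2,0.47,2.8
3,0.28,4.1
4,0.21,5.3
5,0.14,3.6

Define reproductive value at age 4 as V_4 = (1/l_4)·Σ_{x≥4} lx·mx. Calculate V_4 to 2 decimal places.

7.70

lx·mx for x ≥ 4: 1.113, 0.504 → sum = 1.617
V_4 = 1.617 / l_4 = 1.617 / 0.21 = 7.7 → 7.70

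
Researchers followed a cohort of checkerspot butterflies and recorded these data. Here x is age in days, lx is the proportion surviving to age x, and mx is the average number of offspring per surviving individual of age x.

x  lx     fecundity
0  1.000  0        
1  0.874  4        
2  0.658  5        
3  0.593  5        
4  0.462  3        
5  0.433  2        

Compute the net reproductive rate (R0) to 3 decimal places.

lx·mx by age: 0, 3.496, 3.29, 2.965, 1.386, 0.866
R0 = Σ lx·mx = 12.003 → 12.003

12.003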